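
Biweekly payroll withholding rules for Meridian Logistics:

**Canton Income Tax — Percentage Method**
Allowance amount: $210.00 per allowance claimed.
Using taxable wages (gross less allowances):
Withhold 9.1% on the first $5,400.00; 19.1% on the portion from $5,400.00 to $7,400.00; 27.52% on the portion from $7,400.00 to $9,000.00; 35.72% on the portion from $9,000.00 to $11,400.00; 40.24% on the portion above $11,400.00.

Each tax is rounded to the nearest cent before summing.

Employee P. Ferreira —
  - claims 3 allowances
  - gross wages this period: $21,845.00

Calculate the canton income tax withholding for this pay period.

Canton Income Tax: taxable = $21,845.00 − 3×$210.00 = $21,215.00
  $2,171.00 + 40.24% × ($21,215.00 − $11,400.00) = $2,171.00 + 40.24% × $9,815.00 = $6,120.56

$6,120.56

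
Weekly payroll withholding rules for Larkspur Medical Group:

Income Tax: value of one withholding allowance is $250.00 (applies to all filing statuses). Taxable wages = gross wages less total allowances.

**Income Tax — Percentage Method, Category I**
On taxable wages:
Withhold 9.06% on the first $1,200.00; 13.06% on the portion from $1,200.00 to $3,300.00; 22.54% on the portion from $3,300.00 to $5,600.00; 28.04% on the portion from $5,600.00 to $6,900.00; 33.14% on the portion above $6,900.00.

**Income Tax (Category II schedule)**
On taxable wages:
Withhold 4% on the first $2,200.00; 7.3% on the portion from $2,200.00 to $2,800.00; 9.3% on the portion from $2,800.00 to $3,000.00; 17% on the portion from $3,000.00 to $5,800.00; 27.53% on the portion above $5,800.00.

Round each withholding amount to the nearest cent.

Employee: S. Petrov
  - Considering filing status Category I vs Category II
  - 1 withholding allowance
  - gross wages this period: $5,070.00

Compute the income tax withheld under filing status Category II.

Income Tax (Category II): taxable = $5,070.00 − 1×$250.00 = $4,820.00
  $150.40 + 17% × ($4,820.00 − $3,000.00) = $150.40 + 17% × $1,820.00 = $459.80

$459.80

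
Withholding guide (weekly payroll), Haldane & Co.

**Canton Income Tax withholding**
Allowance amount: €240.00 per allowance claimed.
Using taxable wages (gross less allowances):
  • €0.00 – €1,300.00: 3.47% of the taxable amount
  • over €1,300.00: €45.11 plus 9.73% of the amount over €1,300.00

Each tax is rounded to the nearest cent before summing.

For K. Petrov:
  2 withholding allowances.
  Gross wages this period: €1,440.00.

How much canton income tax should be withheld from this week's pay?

Canton Income Tax: taxable = €1,440.00 − 2×€240.00 = €960.00
  3.47% × €960.00 = €33.31

€33.31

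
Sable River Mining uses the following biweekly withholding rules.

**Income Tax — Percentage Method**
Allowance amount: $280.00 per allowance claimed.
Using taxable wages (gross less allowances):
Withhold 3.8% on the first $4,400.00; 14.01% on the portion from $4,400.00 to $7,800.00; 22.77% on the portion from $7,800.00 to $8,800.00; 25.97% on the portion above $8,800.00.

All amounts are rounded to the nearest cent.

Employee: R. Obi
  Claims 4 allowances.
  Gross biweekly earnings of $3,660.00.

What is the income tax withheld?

$96.52

Income Tax: taxable = $3,660.00 − 4×$280.00 = $2,540.00
  3.8% × $2,540.00 = $96.52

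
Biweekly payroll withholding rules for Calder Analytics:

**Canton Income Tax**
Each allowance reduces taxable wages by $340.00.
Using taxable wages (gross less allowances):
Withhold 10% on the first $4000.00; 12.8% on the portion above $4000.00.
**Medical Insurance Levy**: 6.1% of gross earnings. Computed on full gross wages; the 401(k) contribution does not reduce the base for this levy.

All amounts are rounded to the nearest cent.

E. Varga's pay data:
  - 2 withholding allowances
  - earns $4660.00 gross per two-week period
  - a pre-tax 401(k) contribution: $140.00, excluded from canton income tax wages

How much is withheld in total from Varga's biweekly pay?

$668.26

Canton Income Tax: taxable = $4660.00 − $140.00 − 2×$340.00 = $3840.00
  10% × $3840.00 = $384.00
Medical Insurance Levy: 6.1% × $4660.00 = $284.26
Total: $384.00 + $284.26 = $668.26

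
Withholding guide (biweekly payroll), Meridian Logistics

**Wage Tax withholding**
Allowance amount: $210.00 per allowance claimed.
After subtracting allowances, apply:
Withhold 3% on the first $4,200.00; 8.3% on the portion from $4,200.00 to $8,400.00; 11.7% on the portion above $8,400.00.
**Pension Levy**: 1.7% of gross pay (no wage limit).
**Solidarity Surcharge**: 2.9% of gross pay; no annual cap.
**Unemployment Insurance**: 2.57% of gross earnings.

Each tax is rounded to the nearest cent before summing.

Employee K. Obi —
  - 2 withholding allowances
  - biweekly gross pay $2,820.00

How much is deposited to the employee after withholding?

Wage Tax: taxable = $2,820.00 − 2×$210.00 = $2,400.00
  3% × $2,400.00 = $72.00
Pension Levy: 1.7% × $2,820.00 = $47.94
Solidarity Surcharge: 2.9% × $2,820.00 = $81.78
Unemployment Insurance: 2.57% × $2,820.00 = $72.47
Total withheld: $72.00 + $47.94 + $81.78 + $72.47 = $274.19
Net pay: $2,820.00 − $274.19 = $2,545.81

$2,545.81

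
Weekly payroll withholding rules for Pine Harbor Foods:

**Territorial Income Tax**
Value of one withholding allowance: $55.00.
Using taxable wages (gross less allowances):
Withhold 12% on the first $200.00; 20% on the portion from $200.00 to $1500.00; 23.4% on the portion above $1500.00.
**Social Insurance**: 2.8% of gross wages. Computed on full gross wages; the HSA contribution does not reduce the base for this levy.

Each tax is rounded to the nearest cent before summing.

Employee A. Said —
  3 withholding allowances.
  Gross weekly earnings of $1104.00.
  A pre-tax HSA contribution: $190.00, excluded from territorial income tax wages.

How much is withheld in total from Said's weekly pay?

$164.71

Territorial Income Tax: taxable = $1104.00 − $190.00 − 3×$55.00 = $749.00
  $24.00 + 20% × ($749.00 − $200.00) = $24.00 + 20% × $549.00 = $133.80
Social Insurance: 2.8% × $1104.00 = $30.91
Total: $133.80 + $30.91 = $164.71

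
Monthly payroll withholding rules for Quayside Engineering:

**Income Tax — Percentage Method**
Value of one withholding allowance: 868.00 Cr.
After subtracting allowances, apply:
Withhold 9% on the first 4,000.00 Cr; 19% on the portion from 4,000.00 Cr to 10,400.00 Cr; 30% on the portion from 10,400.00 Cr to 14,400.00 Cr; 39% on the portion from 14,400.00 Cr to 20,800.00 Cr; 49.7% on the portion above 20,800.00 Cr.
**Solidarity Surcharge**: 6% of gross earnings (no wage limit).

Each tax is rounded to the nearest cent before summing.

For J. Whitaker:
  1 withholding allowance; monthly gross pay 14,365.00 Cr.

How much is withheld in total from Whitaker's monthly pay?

3,367.00 Cr

Income Tax: taxable = 14,365.00 Cr − 1×868.00 Cr = 13,497.00 Cr
  1,576.00 Cr + 30% × (13,497.00 Cr − 10,400.00 Cr) = 1,576.00 Cr + 30% × 3,097.00 Cr = 2,505.10 Cr
Solidarity Surcharge: 6% × 14,365.00 Cr = 861.90 Cr
Total: 2,505.10 Cr + 861.90 Cr = 3,367.00 Cr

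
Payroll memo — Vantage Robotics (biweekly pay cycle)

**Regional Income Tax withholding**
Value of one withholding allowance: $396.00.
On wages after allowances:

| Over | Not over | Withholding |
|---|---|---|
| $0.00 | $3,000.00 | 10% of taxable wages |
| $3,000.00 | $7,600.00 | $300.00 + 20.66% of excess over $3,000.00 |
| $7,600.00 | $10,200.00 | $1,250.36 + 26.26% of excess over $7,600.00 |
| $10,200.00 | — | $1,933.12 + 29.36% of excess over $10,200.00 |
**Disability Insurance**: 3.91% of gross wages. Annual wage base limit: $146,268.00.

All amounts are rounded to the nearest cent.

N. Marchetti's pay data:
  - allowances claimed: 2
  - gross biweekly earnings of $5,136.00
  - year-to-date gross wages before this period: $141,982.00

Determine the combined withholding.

Regional Income Tax: taxable = $5,136.00 − 2×$396.00 = $4,344.00
  $300.00 + 20.66% × ($4,344.00 − $3,000.00) = $300.00 + 20.66% × $1,344.00 = $577.67
Disability Insurance: cap $146,268.00 − YTD $141,982.00 = $4,286.00 subject; 3.91% × $4,286.00 = $167.58
Total: $577.67 + $167.58 = $745.25

$745.25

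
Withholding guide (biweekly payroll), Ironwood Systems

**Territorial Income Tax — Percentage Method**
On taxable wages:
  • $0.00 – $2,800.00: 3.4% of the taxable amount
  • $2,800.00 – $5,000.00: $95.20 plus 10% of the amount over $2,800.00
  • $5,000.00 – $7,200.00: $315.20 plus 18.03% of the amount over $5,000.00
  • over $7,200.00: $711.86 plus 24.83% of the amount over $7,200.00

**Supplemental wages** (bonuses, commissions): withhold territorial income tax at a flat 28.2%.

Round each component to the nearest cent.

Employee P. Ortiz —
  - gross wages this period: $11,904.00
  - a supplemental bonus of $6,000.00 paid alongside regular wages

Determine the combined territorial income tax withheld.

Territorial Income Tax: taxable = $11,904.00
  $711.86 + 24.83% × ($11,904.00 − $7,200.00) = $711.86 + 24.83% × $4,704.00 = $1,879.86
Supplemental (28.2% flat on bonus): 28.2% × $6,000.00 = $1,692.00
Total territorial income tax: $1,879.86 + $1,692.00 = $3,571.86

$3,571.86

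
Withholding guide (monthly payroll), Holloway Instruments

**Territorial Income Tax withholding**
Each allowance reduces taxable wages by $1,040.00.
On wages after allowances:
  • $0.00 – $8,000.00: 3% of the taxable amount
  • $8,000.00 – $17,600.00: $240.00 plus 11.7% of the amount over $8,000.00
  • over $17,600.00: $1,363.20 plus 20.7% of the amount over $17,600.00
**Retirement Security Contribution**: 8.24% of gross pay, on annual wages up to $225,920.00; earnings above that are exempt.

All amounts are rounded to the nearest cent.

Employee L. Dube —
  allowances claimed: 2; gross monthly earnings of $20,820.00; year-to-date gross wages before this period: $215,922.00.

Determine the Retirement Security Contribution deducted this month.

Retirement Security Contribution: cap $225,920.00 − YTD $215,922.00 = $9,998.00 subject; 8.24% × $9,998.00 = $823.84

$823.84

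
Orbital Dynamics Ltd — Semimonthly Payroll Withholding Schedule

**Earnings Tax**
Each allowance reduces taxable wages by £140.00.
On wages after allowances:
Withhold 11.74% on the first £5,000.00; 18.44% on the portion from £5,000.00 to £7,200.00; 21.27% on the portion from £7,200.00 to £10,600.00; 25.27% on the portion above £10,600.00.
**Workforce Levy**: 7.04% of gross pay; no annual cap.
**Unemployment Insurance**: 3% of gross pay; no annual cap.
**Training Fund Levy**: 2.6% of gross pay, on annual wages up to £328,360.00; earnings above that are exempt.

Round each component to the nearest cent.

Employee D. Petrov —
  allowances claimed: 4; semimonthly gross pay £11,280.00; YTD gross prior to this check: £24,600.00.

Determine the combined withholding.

Earnings Tax: taxable = £11,280.00 − 4×£140.00 = £10,720.00
  £1,715.86 + 25.27% × (£10,720.00 − £10,600.00) = £1,715.86 + 25.27% × £120.00 = £1,746.18
Workforce Levy: 7.04% × £11,280.00 = £794.11
Unemployment Insurance: 3% × £11,280.00 = £338.40
Training Fund Levy: 2.6% × £11,280.00 = £293.28
Total: £1,746.18 + £794.11 + £338.40 + £293.28 = £3,171.97

£3,171.97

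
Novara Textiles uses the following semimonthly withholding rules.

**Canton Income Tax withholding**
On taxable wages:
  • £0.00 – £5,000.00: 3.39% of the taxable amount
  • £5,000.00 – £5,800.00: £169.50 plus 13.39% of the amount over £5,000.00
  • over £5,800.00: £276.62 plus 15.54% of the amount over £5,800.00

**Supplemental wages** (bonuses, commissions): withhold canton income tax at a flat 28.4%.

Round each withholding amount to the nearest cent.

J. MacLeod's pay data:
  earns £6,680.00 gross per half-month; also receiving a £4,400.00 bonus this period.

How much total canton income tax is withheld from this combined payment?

£1,662.97

Canton Income Tax: taxable = £6,680.00
  £276.62 + 15.54% × (£6,680.00 − £5,800.00) = £276.62 + 15.54% × £880.00 = £413.37
Supplemental (28.4% flat on bonus): 28.4% × £4,400.00 = £1,249.60
Total canton income tax: £413.37 + £1,249.60 = £1,662.97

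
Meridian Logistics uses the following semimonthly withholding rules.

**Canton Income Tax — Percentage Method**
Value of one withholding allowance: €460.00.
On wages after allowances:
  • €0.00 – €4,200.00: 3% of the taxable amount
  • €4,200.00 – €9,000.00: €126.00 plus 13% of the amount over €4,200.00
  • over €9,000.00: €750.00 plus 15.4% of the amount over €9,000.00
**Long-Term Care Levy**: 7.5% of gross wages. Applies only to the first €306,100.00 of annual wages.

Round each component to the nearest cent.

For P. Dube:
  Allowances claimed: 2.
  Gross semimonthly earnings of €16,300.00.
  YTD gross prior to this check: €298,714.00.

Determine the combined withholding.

Canton Income Tax: taxable = €16,300.00 − 2×€460.00 = €15,380.00
  €750.00 + 15.4% × (€15,380.00 − €9,000.00) = €750.00 + 15.4% × €6,380.00 = €1,732.52
Long-Term Care Levy: cap €306,100.00 − YTD €298,714.00 = €7,386.00 subject; 7.5% × €7,386.00 = €553.95
Total: €1,732.52 + €553.95 = €2,286.47

€2,286.47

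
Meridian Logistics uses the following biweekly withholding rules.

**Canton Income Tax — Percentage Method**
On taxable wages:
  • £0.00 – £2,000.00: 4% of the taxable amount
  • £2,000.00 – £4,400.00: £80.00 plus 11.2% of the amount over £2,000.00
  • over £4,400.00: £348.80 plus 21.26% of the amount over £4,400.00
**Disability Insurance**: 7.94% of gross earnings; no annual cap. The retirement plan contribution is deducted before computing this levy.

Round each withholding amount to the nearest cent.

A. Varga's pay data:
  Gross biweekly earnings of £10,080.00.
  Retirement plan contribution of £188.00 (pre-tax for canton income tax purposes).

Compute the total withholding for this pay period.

£2,301.82

Canton Income Tax: taxable = £10,080.00 − £188.00 = £9,892.00
  £348.80 + 21.26% × (£9,892.00 − £4,400.00) = £348.80 + 21.26% × £5,492.00 = £1,516.40
Disability Insurance: 7.94% × £9,892.00 = £785.42
Total: £1,516.40 + £785.42 = £2,301.82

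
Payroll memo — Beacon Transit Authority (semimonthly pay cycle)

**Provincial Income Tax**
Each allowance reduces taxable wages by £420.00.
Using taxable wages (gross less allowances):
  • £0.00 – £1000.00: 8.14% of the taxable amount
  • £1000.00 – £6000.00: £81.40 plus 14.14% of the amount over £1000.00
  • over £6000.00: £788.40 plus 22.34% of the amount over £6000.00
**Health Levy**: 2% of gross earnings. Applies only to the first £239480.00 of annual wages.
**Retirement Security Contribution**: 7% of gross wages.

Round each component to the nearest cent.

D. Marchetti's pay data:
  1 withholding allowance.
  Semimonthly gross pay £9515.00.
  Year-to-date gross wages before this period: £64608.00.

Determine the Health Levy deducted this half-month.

Health Levy: 2% × £9515.00 = £190.30

£190.30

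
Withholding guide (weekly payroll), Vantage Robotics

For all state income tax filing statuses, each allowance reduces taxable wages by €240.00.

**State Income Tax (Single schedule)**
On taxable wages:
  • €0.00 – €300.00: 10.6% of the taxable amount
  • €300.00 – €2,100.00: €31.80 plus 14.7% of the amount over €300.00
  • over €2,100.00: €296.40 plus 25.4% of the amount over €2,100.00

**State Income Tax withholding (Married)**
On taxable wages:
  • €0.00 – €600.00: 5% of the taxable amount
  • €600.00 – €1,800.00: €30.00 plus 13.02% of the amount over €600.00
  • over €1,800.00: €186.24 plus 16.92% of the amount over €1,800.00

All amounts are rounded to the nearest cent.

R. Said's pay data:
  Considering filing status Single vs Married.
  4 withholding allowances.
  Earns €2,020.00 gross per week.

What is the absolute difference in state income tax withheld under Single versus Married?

€53.63

State Income Tax (Single): taxable = €2,020.00 − 4×€240.00 = €1,060.00
  €31.80 + 14.7% × (€1,060.00 − €300.00) = €31.80 + 14.7% × €760.00 = €143.52
State Income Tax (Married): taxable = €2,020.00 − 4×€240.00 = €1,060.00
  €30.00 + 13.02% × (€1,060.00 − €600.00) = €30.00 + 13.02% × €460.00 = €89.89
Difference: |€143.52 − €89.89| = €53.63 (higher under Single)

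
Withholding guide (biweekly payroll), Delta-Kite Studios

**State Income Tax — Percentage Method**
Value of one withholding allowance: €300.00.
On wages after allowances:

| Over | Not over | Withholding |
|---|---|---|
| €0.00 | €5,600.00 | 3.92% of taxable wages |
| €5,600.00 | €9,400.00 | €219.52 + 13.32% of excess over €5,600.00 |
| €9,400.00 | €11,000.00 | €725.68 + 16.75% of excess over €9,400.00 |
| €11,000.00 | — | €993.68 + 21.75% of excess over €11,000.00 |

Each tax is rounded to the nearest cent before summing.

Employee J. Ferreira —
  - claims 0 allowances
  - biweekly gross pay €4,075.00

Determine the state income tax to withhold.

State Income Tax: taxable = €4,075.00
  3.92% × €4,075.00 = €159.74

€159.74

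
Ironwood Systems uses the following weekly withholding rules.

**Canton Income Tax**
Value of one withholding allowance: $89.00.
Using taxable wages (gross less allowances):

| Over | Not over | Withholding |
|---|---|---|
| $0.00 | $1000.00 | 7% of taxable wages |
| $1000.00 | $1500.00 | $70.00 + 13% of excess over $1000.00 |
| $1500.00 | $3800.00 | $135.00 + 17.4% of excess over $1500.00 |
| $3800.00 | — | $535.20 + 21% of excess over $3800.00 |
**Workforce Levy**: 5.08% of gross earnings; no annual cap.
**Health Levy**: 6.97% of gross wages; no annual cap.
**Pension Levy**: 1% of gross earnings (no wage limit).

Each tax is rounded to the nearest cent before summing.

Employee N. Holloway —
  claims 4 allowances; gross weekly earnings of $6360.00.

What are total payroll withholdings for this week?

Canton Income Tax: taxable = $6360.00 − 4×$89.00 = $6004.00
  $535.20 + 21% × ($6004.00 − $3800.00) = $535.20 + 21% × $2204.00 = $998.04
Workforce Levy: 5.08% × $6360.00 = $323.09
Health Levy: 6.97% × $6360.00 = $443.29
Pension Levy: 1% × $6360.00 = $63.60
Total: $998.04 + $323.09 + $443.29 + $63.60 = $1828.02

$1828.02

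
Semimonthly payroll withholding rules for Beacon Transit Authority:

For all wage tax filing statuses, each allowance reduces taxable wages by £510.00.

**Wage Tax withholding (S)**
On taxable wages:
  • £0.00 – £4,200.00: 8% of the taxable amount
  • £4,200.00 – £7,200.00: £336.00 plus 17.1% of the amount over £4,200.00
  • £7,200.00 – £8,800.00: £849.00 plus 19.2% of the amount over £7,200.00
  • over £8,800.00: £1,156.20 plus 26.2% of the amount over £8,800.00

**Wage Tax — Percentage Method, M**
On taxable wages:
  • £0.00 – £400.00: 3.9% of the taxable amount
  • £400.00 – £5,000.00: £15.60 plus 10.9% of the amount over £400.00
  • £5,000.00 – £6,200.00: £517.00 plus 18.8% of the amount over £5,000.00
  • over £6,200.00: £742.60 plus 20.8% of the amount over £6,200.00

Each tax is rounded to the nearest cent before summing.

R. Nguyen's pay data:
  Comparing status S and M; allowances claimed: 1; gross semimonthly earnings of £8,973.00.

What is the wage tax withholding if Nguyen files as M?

£1,213.30

Wage Tax (M): taxable = £8,973.00 − 1×£510.00 = £8,463.00
  £742.60 + 20.8% × (£8,463.00 − £6,200.00) = £742.60 + 20.8% × £2,263.00 = £1,213.30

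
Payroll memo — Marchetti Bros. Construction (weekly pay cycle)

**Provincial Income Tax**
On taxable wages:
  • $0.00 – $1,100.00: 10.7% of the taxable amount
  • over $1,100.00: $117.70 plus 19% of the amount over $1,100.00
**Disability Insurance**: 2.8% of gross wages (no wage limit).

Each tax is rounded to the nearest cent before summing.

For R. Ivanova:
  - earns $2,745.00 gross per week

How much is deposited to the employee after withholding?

Provincial Income Tax: taxable = $2,745.00
  $117.70 + 19% × ($2,745.00 − $1,100.00) = $117.70 + 19% × $1,645.00 = $430.25
Disability Insurance: 2.8% × $2,745.00 = $76.86
Total withheld: $430.25 + $76.86 = $507.11
Net pay: $2,745.00 − $507.11 = $2,237.89

$2,237.89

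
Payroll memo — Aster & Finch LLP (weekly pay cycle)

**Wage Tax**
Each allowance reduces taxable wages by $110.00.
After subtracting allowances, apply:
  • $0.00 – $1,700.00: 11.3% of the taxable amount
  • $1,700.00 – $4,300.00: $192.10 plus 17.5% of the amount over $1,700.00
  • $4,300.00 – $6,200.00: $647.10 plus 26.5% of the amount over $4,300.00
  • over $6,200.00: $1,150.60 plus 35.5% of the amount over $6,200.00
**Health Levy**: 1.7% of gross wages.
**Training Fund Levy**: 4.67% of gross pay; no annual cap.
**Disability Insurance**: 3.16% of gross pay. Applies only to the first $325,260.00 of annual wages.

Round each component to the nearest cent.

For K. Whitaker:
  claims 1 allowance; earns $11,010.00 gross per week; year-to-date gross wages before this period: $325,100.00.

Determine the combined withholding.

Wage Tax: taxable = $11,010.00 − 1×$110.00 = $10,900.00
  $1,150.60 + 35.5% × ($10,900.00 − $6,200.00) = $1,150.60 + 35.5% × $4,700.00 = $2,819.10
Health Levy: 1.7% × $11,010.00 = $187.17
Training Fund Levy: 4.67% × $11,010.00 = $514.17
Disability Insurance: cap $325,260.00 − YTD $325,100.00 = $160.00 subject; 3.16% × $160.00 = $5.06
Total: $2,819.10 + $187.17 + $514.17 + $5.06 = $3,525.50

$3,525.50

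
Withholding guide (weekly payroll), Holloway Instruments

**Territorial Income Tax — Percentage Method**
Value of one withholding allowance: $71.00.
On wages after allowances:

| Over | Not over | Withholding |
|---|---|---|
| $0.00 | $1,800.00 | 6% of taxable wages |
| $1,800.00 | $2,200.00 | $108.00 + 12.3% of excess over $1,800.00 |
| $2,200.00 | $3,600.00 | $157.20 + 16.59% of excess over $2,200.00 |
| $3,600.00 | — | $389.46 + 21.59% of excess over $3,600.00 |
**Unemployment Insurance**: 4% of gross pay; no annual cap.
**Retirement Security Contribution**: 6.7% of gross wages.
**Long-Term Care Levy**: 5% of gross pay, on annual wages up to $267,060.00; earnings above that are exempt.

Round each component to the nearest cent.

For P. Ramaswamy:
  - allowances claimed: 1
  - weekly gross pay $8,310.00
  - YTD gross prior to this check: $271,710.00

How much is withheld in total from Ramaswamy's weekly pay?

Territorial Income Tax: taxable = $8,310.00 − 1×$71.00 = $8,239.00
  $389.46 + 21.59% × ($8,239.00 − $3,600.00) = $389.46 + 21.59% × $4,639.00 = $1,391.02
Unemployment Insurance: 4% × $8,310.00 = $332.40
Retirement Security Contribution: 6.7% × $8,310.00 = $556.77
Long-Term Care Levy: YTD $271,710.00 ≥ cap $267,060.00 → $0.00
Total: $1,391.02 + $332.40 + $556.77 + $0.00 = $2,280.19

$2,280.19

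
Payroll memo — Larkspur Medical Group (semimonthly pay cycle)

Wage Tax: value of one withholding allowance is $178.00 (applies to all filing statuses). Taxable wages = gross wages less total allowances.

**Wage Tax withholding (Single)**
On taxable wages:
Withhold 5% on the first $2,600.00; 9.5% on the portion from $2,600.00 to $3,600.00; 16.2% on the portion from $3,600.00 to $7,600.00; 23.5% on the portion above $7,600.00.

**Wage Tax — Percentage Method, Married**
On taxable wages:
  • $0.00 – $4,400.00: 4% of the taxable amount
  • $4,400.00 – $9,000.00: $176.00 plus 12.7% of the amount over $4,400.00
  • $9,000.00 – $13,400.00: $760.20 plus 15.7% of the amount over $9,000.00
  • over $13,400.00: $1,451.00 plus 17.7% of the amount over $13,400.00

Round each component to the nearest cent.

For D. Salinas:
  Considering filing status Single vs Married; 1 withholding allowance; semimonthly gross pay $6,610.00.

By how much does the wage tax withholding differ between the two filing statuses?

Wage Tax (Single): taxable = $6,610.00 − 1×$178.00 = $6,432.00
  $225.00 + 16.2% × ($6,432.00 − $3,600.00) = $225.00 + 16.2% × $2,832.00 = $683.78
Wage Tax (Married): taxable = $6,610.00 − 1×$178.00 = $6,432.00
  $176.00 + 12.7% × ($6,432.00 − $4,400.00) = $176.00 + 12.7% × $2,032.00 = $434.06
Difference: |$683.78 − $434.06| = $249.72 (higher under Single)

$249.72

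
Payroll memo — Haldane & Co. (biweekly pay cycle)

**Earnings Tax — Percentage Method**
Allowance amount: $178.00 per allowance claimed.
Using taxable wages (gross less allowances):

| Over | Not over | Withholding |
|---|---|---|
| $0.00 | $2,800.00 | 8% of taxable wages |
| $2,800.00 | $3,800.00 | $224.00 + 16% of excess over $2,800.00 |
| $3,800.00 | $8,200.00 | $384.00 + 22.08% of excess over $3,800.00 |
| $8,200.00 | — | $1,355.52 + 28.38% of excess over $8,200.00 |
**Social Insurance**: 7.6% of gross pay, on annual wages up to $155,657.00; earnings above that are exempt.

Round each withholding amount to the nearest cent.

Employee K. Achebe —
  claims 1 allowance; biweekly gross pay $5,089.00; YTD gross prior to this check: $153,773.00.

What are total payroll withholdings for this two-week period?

$772.49

Earnings Tax: taxable = $5,089.00 − 1×$178.00 = $4,911.00
  $384.00 + 22.08% × ($4,911.00 − $3,800.00) = $384.00 + 22.08% × $1,111.00 = $629.31
Social Insurance: cap $155,657.00 − YTD $153,773.00 = $1,884.00 subject; 7.6% × $1,884.00 = $143.18
Total: $629.31 + $143.18 = $772.49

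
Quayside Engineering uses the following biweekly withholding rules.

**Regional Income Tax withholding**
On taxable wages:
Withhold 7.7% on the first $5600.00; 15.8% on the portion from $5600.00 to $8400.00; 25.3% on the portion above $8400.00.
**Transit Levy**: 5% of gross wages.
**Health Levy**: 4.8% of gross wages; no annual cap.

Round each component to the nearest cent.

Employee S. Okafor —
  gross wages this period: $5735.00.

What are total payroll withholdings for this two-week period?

$1014.56

Regional Income Tax: taxable = $5735.00
  $431.20 + 15.8% × ($5735.00 − $5600.00) = $431.20 + 15.8% × $135.00 = $452.53
Transit Levy: 5% × $5735.00 = $286.75
Health Levy: 4.8% × $5735.00 = $275.28
Total: $452.53 + $286.75 + $275.28 = $1014.56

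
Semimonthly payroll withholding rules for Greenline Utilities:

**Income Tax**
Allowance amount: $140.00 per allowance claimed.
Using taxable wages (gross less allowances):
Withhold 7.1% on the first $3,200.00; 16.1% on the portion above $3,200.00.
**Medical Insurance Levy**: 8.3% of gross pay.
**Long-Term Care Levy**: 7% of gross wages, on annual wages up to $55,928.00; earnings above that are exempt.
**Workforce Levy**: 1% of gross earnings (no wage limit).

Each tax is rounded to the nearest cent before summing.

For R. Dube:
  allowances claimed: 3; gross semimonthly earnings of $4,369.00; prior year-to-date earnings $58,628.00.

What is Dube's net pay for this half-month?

$3,614.89

Income Tax: taxable = $4,369.00 − 3×$140.00 = $3,949.00
  $227.20 + 16.1% × ($3,949.00 − $3,200.00) = $227.20 + 16.1% × $749.00 = $347.79
Medical Insurance Levy: 8.3% × $4,369.00 = $362.63
Long-Term Care Levy: YTD $58,628.00 ≥ cap $55,928.00 → $0.00
Workforce Levy: 1% × $4,369.00 = $43.69
Total withheld: $347.79 + $362.63 + $0.00 + $43.69 = $754.11
Net pay: $4,369.00 − $754.11 = $3,614.89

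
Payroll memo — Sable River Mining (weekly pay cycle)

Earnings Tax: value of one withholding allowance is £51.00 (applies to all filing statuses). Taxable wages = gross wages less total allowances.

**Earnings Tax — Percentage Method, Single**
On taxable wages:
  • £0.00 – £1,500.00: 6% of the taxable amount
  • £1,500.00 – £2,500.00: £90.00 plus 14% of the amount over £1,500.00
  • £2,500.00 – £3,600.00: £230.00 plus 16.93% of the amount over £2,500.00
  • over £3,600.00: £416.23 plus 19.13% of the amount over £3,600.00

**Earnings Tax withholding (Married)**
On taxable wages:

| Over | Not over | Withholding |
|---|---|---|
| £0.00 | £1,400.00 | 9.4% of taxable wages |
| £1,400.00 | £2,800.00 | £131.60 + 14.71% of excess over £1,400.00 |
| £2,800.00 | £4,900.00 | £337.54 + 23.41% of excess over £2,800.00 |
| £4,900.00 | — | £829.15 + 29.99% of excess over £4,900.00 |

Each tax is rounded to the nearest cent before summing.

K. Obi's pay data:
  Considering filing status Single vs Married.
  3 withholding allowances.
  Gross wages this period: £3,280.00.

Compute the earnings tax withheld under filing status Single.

£336.15

Earnings Tax (Single): taxable = £3,280.00 − 3×£51.00 = £3,127.00
  £230.00 + 16.93% × (£3,127.00 − £2,500.00) = £230.00 + 16.93% × £627.00 = £336.15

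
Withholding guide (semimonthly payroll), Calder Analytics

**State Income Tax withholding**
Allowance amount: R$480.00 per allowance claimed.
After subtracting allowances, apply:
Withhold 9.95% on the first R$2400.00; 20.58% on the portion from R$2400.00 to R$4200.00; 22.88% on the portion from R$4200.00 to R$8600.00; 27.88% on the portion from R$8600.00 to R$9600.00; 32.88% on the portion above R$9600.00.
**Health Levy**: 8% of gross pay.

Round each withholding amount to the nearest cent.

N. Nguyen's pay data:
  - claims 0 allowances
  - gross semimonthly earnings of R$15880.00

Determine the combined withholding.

R$5230.02

State Income Tax: taxable = R$15880.00
  R$1894.76 + 32.88% × (R$15880.00 − R$9600.00) = R$1894.76 + 32.88% × R$6280.00 = R$3959.62
Health Levy: 8% × R$15880.00 = R$1270.40
Total: R$3959.62 + R$1270.40 = R$5230.02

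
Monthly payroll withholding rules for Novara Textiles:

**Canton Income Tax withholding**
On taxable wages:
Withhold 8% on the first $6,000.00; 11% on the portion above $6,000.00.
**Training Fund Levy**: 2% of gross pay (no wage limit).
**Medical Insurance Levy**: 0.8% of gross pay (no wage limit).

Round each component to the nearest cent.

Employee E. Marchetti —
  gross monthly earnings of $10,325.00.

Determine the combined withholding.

Canton Income Tax: taxable = $10,325.00
  $480.00 + 11% × ($10,325.00 − $6,000.00) = $480.00 + 11% × $4,325.00 = $955.75
Training Fund Levy: 2% × $10,325.00 = $206.50
Medical Insurance Levy: 0.8% × $10,325.00 = $82.60
Total: $955.75 + $206.50 + $82.60 = $1,244.85

$1,244.85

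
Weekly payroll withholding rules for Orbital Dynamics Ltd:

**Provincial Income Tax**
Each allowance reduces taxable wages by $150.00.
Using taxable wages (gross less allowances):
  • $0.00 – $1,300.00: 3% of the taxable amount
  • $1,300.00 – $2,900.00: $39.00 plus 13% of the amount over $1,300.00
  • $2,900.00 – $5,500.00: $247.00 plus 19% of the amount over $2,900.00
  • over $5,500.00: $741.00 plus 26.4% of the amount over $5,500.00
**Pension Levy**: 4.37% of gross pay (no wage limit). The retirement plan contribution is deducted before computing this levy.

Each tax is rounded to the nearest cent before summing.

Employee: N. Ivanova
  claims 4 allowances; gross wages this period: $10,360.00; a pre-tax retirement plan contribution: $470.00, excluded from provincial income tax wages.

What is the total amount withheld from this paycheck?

$2,173.75

Provincial Income Tax: taxable = $10,360.00 − $470.00 − 4×$150.00 = $9,290.00
  $741.00 + 26.4% × ($9,290.00 − $5,500.00) = $741.00 + 26.4% × $3,790.00 = $1,741.56
Pension Levy: 4.37% × $9,890.00 = $432.19
Total: $1,741.56 + $432.19 = $2,173.75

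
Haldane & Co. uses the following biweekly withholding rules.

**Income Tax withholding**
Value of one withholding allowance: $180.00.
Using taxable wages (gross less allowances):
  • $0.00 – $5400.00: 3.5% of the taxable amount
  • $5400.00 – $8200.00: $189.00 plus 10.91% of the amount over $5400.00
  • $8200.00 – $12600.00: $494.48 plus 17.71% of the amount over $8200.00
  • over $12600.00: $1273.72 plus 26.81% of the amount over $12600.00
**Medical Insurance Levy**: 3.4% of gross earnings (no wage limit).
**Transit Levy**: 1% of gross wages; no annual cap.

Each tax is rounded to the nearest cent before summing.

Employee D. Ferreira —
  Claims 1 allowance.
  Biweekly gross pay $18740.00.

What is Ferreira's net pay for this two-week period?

$15043.84

Income Tax: taxable = $18740.00 − 1×$180.00 = $18560.00
  $1273.72 + 26.81% × ($18560.00 − $12600.00) = $1273.72 + 26.81% × $5960.00 = $2871.60
Medical Insurance Levy: 3.4% × $18740.00 = $637.16
Transit Levy: 1% × $18740.00 = $187.40
Total withheld: $2871.60 + $637.16 + $187.40 = $3696.16
Net pay: $18740.00 − $3696.16 = $15043.84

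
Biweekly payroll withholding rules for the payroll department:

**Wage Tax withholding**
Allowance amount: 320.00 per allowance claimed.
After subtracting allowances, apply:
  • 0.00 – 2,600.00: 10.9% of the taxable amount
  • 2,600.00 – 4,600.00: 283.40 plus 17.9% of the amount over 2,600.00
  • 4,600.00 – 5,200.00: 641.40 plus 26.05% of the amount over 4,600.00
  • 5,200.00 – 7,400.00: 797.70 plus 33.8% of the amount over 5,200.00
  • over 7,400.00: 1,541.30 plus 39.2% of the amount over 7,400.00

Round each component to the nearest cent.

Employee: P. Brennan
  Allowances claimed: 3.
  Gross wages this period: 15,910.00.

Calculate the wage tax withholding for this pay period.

4,500.90

Wage Tax: taxable = 15,910.00 − 3×320.00 = 14,950.00
  1,541.30 + 39.2% × (14,950.00 − 7,400.00) = 1,541.30 + 39.2% × 7,550.00 = 4,500.90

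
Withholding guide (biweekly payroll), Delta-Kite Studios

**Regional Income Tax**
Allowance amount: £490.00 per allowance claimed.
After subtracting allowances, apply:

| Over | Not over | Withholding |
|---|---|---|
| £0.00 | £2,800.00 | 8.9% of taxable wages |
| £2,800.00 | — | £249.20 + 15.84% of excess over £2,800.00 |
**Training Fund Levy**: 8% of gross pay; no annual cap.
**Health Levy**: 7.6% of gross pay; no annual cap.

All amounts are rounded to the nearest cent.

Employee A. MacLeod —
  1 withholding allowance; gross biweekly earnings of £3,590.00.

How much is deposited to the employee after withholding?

Regional Income Tax: taxable = £3,590.00 − 1×£490.00 = £3,100.00
  £249.20 + 15.84% × (£3,100.00 − £2,800.00) = £249.20 + 15.84% × £300.00 = £296.72
Training Fund Levy: 8% × £3,590.00 = £287.20
Health Levy: 7.6% × £3,590.00 = £272.84
Total withheld: £296.72 + £287.20 + £272.84 = £856.76
Net pay: £3,590.00 − £856.76 = £2,733.24

£2,733.24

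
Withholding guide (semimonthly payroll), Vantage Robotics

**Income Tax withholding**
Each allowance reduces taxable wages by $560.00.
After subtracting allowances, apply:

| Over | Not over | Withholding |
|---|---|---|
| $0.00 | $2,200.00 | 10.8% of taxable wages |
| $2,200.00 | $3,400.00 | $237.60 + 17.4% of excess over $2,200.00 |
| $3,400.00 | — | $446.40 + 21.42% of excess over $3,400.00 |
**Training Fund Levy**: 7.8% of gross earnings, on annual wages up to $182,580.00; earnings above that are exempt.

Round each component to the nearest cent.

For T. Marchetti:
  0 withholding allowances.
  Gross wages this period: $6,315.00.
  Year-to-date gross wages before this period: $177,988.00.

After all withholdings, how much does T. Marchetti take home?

Income Tax: taxable = $6,315.00
  $446.40 + 21.42% × ($6,315.00 − $3,400.00) = $446.40 + 21.42% × $2,915.00 = $1,070.79
Training Fund Levy: cap $182,580.00 − YTD $177,988.00 = $4,592.00 subject; 7.8% × $4,592.00 = $358.18
Total withheld: $1,070.79 + $358.18 = $1,428.97
Net pay: $6,315.00 − $1,428.97 = $4,886.03

$4,886.03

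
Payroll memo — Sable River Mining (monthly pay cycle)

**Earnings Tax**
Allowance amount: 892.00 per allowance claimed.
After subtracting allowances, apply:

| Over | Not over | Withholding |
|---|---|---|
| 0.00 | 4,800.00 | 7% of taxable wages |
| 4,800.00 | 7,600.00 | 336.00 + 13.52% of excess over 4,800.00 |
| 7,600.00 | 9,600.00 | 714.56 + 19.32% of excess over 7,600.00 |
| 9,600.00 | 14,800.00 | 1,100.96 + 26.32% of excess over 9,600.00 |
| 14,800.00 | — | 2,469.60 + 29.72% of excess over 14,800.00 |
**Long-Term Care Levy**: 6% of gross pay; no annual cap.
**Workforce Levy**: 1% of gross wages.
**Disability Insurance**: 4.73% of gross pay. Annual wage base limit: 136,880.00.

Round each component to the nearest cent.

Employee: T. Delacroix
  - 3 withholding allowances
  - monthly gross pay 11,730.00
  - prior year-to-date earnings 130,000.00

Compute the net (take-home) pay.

9,588.01

Earnings Tax: taxable = 11,730.00 − 3×892.00 = 9,054.00
  714.56 + 19.32% × (9,054.00 − 7,600.00) = 714.56 + 19.32% × 1,454.00 = 995.47
Long-Term Care Levy: 6% × 11,730.00 = 703.80
Workforce Levy: 1% × 11,730.00 = 117.30
Disability Insurance: cap 136,880.00 − YTD 130,000.00 = 6,880.00 subject; 4.73% × 6,880.00 = 325.42
Total withheld: 995.47 + 703.80 + 117.30 + 325.42 = 2,141.99
Net pay: 11,730.00 − 2,141.99 = 9,588.01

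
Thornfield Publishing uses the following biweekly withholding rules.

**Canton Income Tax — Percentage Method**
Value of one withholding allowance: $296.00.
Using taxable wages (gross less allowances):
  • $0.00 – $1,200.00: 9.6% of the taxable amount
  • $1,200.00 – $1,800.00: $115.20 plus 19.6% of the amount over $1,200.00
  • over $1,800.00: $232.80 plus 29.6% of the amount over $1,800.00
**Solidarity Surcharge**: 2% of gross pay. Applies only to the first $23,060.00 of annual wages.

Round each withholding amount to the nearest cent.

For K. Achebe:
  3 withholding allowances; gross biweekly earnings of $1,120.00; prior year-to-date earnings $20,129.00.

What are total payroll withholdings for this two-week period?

$44.67

Canton Income Tax: taxable = $1,120.00 − 3×$296.00 = $232.00
  9.6% × $232.00 = $22.27
Solidarity Surcharge: 2% × $1,120.00 = $22.40
Total: $22.27 + $22.40 = $44.67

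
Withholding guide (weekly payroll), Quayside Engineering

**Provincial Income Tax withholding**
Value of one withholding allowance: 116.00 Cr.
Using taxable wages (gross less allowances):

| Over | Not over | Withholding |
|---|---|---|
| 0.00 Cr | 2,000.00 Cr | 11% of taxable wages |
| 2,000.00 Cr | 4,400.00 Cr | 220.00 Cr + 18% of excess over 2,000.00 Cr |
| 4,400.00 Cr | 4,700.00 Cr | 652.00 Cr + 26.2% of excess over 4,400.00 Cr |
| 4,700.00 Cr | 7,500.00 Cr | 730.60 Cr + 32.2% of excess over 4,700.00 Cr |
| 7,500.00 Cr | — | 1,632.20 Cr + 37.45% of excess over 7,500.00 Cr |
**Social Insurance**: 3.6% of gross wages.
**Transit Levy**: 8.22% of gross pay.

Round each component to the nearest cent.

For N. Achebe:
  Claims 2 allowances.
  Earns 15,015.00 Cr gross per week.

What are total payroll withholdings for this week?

6,134.45 Cr

Provincial Income Tax: taxable = 15,015.00 Cr − 2×116.00 Cr = 14,783.00 Cr
  1,632.20 Cr + 37.45% × (14,783.00 Cr − 7,500.00 Cr) = 1,632.20 Cr + 37.45% × 7,283.00 Cr = 4,359.68 Cr
Social Insurance: 3.6% × 15,015.00 Cr = 540.54 Cr
Transit Levy: 8.22% × 15,015.00 Cr = 1,234.23 Cr
Total: 4,359.68 Cr + 540.54 Cr + 1,234.23 Cr = 6,134.45 Cr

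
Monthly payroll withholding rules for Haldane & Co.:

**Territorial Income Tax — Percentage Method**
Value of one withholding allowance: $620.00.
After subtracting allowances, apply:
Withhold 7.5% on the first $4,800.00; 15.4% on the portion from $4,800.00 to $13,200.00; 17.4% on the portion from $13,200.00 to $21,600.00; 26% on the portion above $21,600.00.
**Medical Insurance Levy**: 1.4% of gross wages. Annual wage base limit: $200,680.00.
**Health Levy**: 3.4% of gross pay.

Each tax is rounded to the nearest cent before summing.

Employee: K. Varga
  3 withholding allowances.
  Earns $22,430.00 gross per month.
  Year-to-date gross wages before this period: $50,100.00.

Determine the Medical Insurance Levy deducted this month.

Medical Insurance Levy: 1.4% × $22,430.00 = $314.02

$314.02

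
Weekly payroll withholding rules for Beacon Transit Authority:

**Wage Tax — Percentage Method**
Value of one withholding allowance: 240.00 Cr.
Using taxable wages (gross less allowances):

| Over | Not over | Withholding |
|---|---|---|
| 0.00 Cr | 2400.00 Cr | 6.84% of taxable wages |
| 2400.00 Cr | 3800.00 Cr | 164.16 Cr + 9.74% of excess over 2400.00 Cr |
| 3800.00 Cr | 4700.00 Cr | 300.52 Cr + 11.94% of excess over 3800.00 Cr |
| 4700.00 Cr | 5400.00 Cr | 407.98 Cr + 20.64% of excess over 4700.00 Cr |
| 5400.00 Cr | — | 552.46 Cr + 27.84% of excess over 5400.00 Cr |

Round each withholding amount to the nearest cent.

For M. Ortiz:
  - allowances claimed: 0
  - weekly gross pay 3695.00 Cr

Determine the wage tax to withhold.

290.29 Cr

Wage Tax: taxable = 3695.00 Cr
  164.16 Cr + 9.74% × (3695.00 Cr − 2400.00 Cr) = 164.16 Cr + 9.74% × 1295.00 Cr = 290.29 Cr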